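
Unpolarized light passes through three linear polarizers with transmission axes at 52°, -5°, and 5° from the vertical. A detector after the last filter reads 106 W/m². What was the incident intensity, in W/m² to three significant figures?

I₀ ≈ 737 W/m²

Unpolarized light through the first polarizer → I₁ = ½ I₀, now polarized at 52°.
I₂ = I₁ cos²(-5° − 52°) = 0.5 I₀ · cos²(57°) = 0.1483 I₀.
I₃ = I₂ cos²(5° + 5°) = 0.1483 I₀ · cos²(10°) = 0.1438 I₀.
So 106 W/m² = 0.1438 I₀, giving I₀ = 106/0.1438 = 736.9 W/m².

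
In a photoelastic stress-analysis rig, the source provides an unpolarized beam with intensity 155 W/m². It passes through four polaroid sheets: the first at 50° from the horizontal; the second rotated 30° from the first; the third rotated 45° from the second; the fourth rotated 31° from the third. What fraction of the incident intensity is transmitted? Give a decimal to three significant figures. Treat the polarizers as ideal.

Unpolarized light through the first polarizer → I₁ = 155 W/m²/2 = 77.5 W/m², polarized at 50°.
I₂ = I₁ · cos²(30°) = 77.5 · 0.75 = 58.13 W/m².
I₃ = I₂ · cos²(45°) = 58.13 · 0.5 = 29.06 W/m².
I₄ = I₃ · cos²(31°) = 29.06 · 0.7347 = 21.35 W/m².
Transmitted fraction = 0.1378.

I/I₀ ≈ 0.138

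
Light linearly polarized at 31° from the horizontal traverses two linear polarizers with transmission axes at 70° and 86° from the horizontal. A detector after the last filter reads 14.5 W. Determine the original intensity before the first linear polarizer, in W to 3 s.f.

I₀ ≈ 26.0 W

By Malus's law, I₁ = I₀ cos²(70° − 31°) = I₀ cos²(39°) = 0.604 I₀.
I₂ = I₁ cos²(86° − 70°) = 0.604 I₀ · cos²(16°) = 0.5581 I₀.
So 14.5 W = 0.5581 I₀, giving I₀ = 14.5/0.5581 = 25.98 W.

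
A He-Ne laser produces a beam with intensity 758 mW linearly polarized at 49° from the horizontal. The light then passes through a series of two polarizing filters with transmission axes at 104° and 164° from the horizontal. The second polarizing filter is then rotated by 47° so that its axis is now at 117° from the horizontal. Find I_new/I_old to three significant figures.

Before rotation:
By Malus's law, I₁ = I₀ cos²(104° − 49°) = I₀ cos²(55°) = 0.329 I₀.
I₂ = I₁ cos²(164° − 104°) = 0.329 I₀ · cos²(60°) = 0.08225 I₀.
After rotation:
I₁ = I₀ cos²(104° − 49°) = I₀ cos²(55°) = 0.329 I₀.
I₂ = I₁ cos²(117° − 104°) = 0.329 I₀ · cos²(13°) = 0.3123 I₀.
Ratio = 0.3123 / 0.08225 = 3.798.

I_new/I_old ≈ 3.80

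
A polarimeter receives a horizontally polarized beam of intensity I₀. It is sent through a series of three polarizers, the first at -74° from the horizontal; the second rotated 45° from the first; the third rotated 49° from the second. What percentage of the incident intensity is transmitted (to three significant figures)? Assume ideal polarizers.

By Malus's law, I₁ = I₀ cos²(-74° − 0°) = I₀ cos²(74°) = 0.07598 I₀.
I₂ = I₁ cos²(45°) = 0.07598 · 0.5 I₀ = 0.03799 I₀.
I₃ = I₂ cos²(49°) = 0.03799 · 0.4304 I₀ = 0.01635 I₀.
That is 1.635% of the incident intensity.

≈ 1.64%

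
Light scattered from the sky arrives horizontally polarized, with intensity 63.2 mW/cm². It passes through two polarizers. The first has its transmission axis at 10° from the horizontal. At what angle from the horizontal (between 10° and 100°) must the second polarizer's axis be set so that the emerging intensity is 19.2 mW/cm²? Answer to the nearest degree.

θ ≈ 66°

By Malus's law, I₁ = I₀ cos²(10° − 0°) = I₀ cos²(10°) = 0.9698 I₀.
Target fraction: 19.2 / 63.2 mW/cm² = 0.3038 of I₀.
Need I₂/I₀ = 0.3038, so cos²(θ − 10°) = 0.3038 / 0.9698 = 0.3132.
θ − 10° = arccos(√0.3132) = 56.0°, giving θ ≈ 10 + 56.0 = 66.0°.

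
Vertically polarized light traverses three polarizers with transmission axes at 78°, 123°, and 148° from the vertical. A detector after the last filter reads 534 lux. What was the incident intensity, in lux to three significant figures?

I₀ ≈ 3.01e4 lux

By Malus's law, I₁ = I₀ cos²(78° − 0°) = I₀ cos²(78°) = 0.04323 I₀.
I₂ = I₁ cos²(123° − 78°) = 0.04323 I₀ · cos²(45°) = 0.02161 I₀.
I₃ = I₂ cos²(148° − 123°) = 0.02161 I₀ · cos²(25°) = 0.01775 I₀.
So 534 lux = 0.01775 I₀, giving I₀ = 534/0.01775 = 3.008e+04 lux.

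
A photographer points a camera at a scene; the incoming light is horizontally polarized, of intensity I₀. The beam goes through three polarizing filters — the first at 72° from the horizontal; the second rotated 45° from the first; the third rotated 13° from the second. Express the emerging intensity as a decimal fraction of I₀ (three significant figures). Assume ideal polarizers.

≈ 0.0453 I₀

I₁ = I₀ cos²(72° − 0°) = I₀ cos²(72°) = 0.09549 I₀.
I₂ = I₁ cos²(45°) = 0.09549 · 0.5 I₀ = 0.04775 I₀.
I₃ = I₂ cos²(13°) = 0.04775 · 0.9494 I₀ = 0.04533 I₀.
Transmitted fraction = 0.04533.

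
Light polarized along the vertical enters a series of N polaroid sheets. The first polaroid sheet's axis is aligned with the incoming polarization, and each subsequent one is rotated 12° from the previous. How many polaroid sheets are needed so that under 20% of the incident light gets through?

N = 38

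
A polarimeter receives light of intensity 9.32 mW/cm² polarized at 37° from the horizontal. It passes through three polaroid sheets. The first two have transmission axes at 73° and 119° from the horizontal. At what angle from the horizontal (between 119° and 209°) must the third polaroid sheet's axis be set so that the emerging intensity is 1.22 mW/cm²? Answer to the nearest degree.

θ ≈ 169°

By Malus's law, I₁ = I₀ cos²(73° − 37°) = I₀ cos²(36°) = 0.6545 I₀.
I₂ = I₁ cos²(119° − 73°) = 0.6545 I₀ · cos²(46°) = 0.3158 I₀.
Target fraction: 1.22 / 9.32 mW/cm² = 0.1309 of I₀.
Need I₃/I₀ = 0.1309, so cos²(θ − 119°) = 0.1309 / 0.3158 = 0.4145.
θ − 119° = arccos(√0.4145) = 49.9°, giving θ ≈ 119 + 49.9 = 168.9°.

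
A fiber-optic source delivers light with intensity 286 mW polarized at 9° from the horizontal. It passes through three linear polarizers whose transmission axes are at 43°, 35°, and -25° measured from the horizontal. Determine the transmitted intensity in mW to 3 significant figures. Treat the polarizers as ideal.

By Malus's law, I₁ = 286 mW · cos²(34°) = 196.6 mW.
I₂ = I₁ · cos²(8°) = 196.6 · 0.9806 = 192.8 mW.
I₃ = I₂ · cos²(60°) = 192.8 · 0.25 = 48.19 mW.

I ≈ 48.2 mW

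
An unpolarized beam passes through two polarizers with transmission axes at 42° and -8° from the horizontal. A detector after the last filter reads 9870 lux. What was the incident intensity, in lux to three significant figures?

Unpolarized light through the first polarizer → I₁ = ½ I₀, now polarized at 42°.
I₂ = I₁ cos²(-8° − 42°) = 0.5 I₀ · cos²(50°) = 0.2066 I₀.
So 9870 lux = 0.2066 I₀, giving I₀ = 9870/0.2066 = 4.778e+04 lux.

I₀ ≈ 4.78e4 lux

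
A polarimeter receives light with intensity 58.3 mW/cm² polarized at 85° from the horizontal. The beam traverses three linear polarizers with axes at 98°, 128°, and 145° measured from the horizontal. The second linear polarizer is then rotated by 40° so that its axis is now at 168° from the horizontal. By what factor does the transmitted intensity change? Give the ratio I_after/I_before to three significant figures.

Before rotation:
By Malus's law, I₁ = I₀ cos²(98° − 85°) = I₀ cos²(13°) = 0.9494 I₀.
I₂ = I₁ cos²(128° − 98°) = 0.9494 I₀ · cos²(30°) = 0.712 I₀.
I₃ = I₂ cos²(145° − 128°) = 0.712 I₀ · cos²(17°) = 0.6512 I₀.
After rotation:
I₁ = I₀ cos²(98° − 85°) = I₀ cos²(13°) = 0.9494 I₀.
I₂ = I₁ cos²(168° − 98°) = 0.9494 I₀ · cos²(70°) = 0.1111 I₀.
I₃ = I₂ cos²(145° − 168°) = 0.1111 I₀ · cos²(23°) = 0.0941 I₀.
Ratio = 0.0941 / 0.6512 = 0.1445.

I_new/I_old ≈ 0.145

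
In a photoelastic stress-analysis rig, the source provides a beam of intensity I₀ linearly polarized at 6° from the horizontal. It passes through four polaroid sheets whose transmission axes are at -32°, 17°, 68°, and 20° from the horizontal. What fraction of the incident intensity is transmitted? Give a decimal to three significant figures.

≈ 0.0474 I₀

I₁ = I₀ cos²(-32° − 6°) = I₀ cos²(38°) = 0.621 I₀.
I₂ = I₁ cos²(17° + 32°) = 0.621 I₀ · cos²(49°) = 0.2673 I₀.
I₃ = I₂ cos²(68° − 17°) = 0.2673 I₀ · cos²(51°) = 0.1059 I₀.
I₄ = I₃ cos²(20° − 68°) = 0.1059 I₀ · cos²(48°) = 0.04739 I₀.
Transmitted fraction = 0.04739.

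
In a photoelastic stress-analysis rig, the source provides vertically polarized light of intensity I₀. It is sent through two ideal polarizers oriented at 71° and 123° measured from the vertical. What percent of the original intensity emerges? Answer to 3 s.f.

≈ 4.02%

I₁ = I₀ cos²(71° − 0°) = I₀ cos²(71°) = 0.106 I₀.
I₂ = I₁ cos²(123° − 71°) = 0.106 I₀ · cos²(52°) = 0.04018 I₀.
That is 4.018% of the incident intensity.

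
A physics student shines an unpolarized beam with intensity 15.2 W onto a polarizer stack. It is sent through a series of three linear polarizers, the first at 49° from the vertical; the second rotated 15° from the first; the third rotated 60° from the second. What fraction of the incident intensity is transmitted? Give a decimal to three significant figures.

I/I₀ ≈ 0.117

Unpolarized light through the first polarizer → I₁ = 15.2 W/2 = 7.6 W, polarized at 49°.
I₂ = I₁ · cos²(15°) = 7.6 · 0.933 = 7.091 W.
I₃ = I₂ · cos²(60°) = 7.091 · 0.25 = 1.773 W.
Transmitted fraction = 0.1166.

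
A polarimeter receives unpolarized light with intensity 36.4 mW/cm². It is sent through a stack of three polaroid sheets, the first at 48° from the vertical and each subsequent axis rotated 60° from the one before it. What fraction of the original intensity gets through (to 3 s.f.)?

I/I₀ ≈ 0.0313

Unpolarized light through the first polarizer → I₁ = 36.4 mW/cm²/2 = 18.2 mW/cm², polarized at 48°.
I₂ = I₁ · cos²(60°) = 18.2 · 0.25 = 4.55 mW/cm².
I₃ = I₂ · cos²(60°) = 4.55 · 0.25 = 1.138 mW/cm².
Transmitted fraction = 0.03125.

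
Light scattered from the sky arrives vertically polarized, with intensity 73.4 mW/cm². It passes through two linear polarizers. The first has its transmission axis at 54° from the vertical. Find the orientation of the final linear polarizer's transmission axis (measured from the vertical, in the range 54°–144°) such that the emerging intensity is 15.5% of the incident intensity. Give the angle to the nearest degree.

θ ≈ 102°

I₁ = I₀ cos²(54° − 0°) = I₀ cos²(54°) = 0.3455 I₀.
Need I₂/I₀ = 0.155, so cos²(θ − 54°) = 0.155 / 0.3455 = 0.4486.
θ − 54° = arccos(√0.4486) = 47.9°, giving θ ≈ 54 + 47.9 = 101.9°.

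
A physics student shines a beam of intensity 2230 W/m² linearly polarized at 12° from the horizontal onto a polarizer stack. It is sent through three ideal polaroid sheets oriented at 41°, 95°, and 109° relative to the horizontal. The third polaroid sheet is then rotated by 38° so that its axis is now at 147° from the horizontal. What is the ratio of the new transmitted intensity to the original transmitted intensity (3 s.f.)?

Before rotation:
By Malus's law, I₁ = I₀ cos²(41° − 12°) = I₀ cos²(29°) = 0.765 I₀.
I₂ = I₁ cos²(95° − 41°) = 0.765 I₀ · cos²(54°) = 0.2643 I₀.
I₃ = I₂ cos²(109° − 95°) = 0.2643 I₀ · cos²(14°) = 0.2488 I₀.
After rotation:
I₁ = I₀ cos²(41° − 12°) = I₀ cos²(29°) = 0.765 I₀.
I₂ = I₁ cos²(95° − 41°) = 0.765 I₀ · cos²(54°) = 0.2643 I₀.
I₃ = I₂ cos²(147° − 95°) = 0.2643 I₀ · cos²(52°) = 0.1002 I₀.
Ratio = 0.1002 / 0.2488 = 0.4026.

I_new/I_old ≈ 0.403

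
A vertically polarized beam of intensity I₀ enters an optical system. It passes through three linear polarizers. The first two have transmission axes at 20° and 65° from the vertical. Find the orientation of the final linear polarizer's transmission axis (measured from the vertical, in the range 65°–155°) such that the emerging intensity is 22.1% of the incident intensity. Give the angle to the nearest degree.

θ ≈ 110°

I₁ = I₀ cos²(20° − 0°) = I₀ cos²(20°) = 0.883 I₀.
I₂ = I₁ cos²(65° − 20°) = 0.883 I₀ · cos²(45°) = 0.4415 I₀.
Need I₃/I₀ = 0.221, so cos²(θ − 65°) = 0.221 / 0.4415 = 0.5006.
θ − 65° = arccos(√0.5006) = 45.0°, giving θ ≈ 65 + 45.0 = 110.0°.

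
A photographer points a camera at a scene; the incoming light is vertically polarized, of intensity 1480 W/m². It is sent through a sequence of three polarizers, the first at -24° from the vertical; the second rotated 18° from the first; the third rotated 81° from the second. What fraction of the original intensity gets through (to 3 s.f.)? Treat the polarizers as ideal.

I/I₀ ≈ 0.0185

I₁ = 1480 W/m² · cos²(24°) = 1235 W/m².
I₂ = I₁ · cos²(18°) = 1235 · 0.9045 = 1117 W/m².
I₃ = I₂ · cos²(81°) = 1117 · 0.02447 = 27.34 W/m².
Transmitted fraction = 0.01847.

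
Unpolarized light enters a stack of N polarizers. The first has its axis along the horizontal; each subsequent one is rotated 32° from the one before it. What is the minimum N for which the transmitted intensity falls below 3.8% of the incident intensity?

N = 9

First polarizer halves the unpolarized light: factor 1/2.
Each further stage multiplies by cos²(32°) = 0.7192.
After N polarizers: T = 0.5·0.7192^(N−1). Require T < 0.038 ⇒ N−1 > ln(0.038/0.5)/ln(0.7192) = 7.82, so N−1 ≥ 8 and N = 9.
Check: N=9 gives T = 0.03578 < 0.038; N=8 gives T = 0.04976.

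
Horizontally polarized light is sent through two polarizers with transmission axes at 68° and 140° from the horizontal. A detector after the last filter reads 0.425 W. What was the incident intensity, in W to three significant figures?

By Malus's law, I₁ = I₀ cos²(68° − 0°) = I₀ cos²(68°) = 0.1403 I₀.
I₂ = I₁ cos²(140° − 68°) = 0.1403 I₀ · cos²(72°) = 0.0134 I₀.
So 0.425 W = 0.0134 I₀, giving I₀ = 0.425/0.0134 = 31.72 W.

I₀ ≈ 31.7 W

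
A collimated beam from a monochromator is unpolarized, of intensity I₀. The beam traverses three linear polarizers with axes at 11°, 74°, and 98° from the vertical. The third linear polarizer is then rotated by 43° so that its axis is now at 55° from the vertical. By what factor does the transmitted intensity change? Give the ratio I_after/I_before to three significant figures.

Before rotation:
Unpolarized light through the first polarizer → I₁ = ½ I₀, now polarized at 11°.
I₂ = I₁ cos²(74° − 11°) = 0.5 I₀ · cos²(63°) = 0.1031 I₀.
I₃ = I₂ cos²(98° − 74°) = 0.1031 I₀ · cos²(24°) = 0.08601 I₀.
After rotation:
Unpolarized light through the first polarizer → I₁ = ½ I₀, now polarized at 11°.
I₂ = I₁ cos²(74° − 11°) = 0.5 I₀ · cos²(63°) = 0.1031 I₀.
I₃ = I₂ cos²(55° − 74°) = 0.1031 I₀ · cos²(19°) = 0.09213 I₀.
Ratio = 0.09213 / 0.08601 = 1.071.

I_new/I_old ≈ 1.07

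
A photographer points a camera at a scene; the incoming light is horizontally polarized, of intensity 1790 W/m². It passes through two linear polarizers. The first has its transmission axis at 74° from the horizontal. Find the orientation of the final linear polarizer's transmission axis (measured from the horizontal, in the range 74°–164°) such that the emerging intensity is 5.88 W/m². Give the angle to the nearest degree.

I₁ = I₀ cos²(74° − 0°) = I₀ cos²(74°) = 0.07598 I₀.
Target fraction: 5.88 / 1790 W/m² = 0.003285 of I₀.
Need I₂/I₀ = 0.003285, so cos²(θ − 74°) = 0.003285 / 0.07598 = 0.04324.
θ − 74° = arccos(√0.04324) = 78.0°, giving θ ≈ 74 + 78.0 = 152.0°.

θ ≈ 152°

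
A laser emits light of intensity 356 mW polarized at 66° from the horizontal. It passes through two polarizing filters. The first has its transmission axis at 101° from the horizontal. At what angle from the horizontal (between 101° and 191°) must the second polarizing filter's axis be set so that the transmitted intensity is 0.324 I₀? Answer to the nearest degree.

I₁ = I₀ cos²(101° − 66°) = I₀ cos²(35°) = 0.671 I₀.
Need I₂/I₀ = 0.324, so cos²(θ − 101°) = 0.324 / 0.671 = 0.4829.
θ − 101° = arccos(√0.4829) = 46.0°, giving θ ≈ 101 + 46.0 = 147.0°.

θ ≈ 147°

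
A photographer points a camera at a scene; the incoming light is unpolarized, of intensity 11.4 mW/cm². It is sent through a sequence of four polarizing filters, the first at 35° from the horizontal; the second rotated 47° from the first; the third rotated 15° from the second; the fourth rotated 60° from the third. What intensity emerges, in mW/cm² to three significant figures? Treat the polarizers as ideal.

I ≈ 0.618 mW/cm²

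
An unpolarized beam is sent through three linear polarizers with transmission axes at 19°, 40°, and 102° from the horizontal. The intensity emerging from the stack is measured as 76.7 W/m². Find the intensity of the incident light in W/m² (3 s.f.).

Unpolarized light through the first polarizer → I₁ = ½ I₀, now polarized at 19°.
I₂ = I₁ cos²(40° − 19°) = 0.5 I₀ · cos²(21°) = 0.4358 I₀.
I₃ = I₂ cos²(102° − 40°) = 0.4358 I₀ · cos²(62°) = 0.09605 I₀.
So 76.7 W/m² = 0.09605 I₀, giving I₀ = 76.7/0.09605 = 798.6 W/m².

I₀ ≈ 799 W/m²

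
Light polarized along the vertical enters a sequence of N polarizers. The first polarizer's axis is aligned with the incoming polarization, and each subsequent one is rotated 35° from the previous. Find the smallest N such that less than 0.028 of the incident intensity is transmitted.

N = 10

First polarizer is aligned with the polarization: full transmission.
Each further stage multiplies by cos²(35°) = 0.671.
After N polarizers: T = 0.671^(N−1). Require T < 0.028 ⇒ N−1 > ln(0.028)/ln(0.671) = 8.96, so N−1 ≥ 9 and N = 10.
Check: N=10 gives T = 0.02758 < 0.028; N=9 gives T = 0.0411.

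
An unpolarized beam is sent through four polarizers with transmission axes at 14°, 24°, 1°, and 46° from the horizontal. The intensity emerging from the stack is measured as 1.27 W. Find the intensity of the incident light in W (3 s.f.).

I₀ ≈ 6.18 W

Unpolarized light through the first polarizer → I₁ = ½ I₀, now polarized at 14°.
I₂ = I₁ cos²(24° − 14°) = 0.5 I₀ · cos²(10°) = 0.4849 I₀.
I₃ = I₂ cos²(1° − 24°) = 0.4849 I₀ · cos²(23°) = 0.4109 I₀.
I₄ = I₃ cos²(46° − 1°) = 0.4109 I₀ · cos²(45°) = 0.2054 I₀.
So 1.27 W = 0.2054 I₀, giving I₀ = 1.27/0.2054 = 6.182 W.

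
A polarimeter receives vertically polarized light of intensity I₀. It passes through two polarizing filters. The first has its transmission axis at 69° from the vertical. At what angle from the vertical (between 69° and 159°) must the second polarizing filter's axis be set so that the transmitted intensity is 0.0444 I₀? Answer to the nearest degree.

I₁ = I₀ cos²(69° − 0°) = I₀ cos²(69°) = 0.1284 I₀.
Need I₂/I₀ = 0.0444, so cos²(θ − 69°) = 0.0444 / 0.1284 = 0.3457.
θ − 69° = arccos(√0.3457) = 54.0°, giving θ ≈ 69 + 54.0 = 123.0°.

θ ≈ 123°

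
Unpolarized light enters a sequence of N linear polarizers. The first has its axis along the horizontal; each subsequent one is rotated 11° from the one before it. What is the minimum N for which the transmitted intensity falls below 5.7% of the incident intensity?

N = 60

First polarizer halves the unpolarized light: factor 1/2.
Each further stage multiplies by cos²(11°) = 0.9636.
After N polarizers: T = 0.5·0.9636^(N−1). Require T < 0.057 ⇒ N−1 > ln(0.057/0.5)/ln(0.9636) = 58.55, so N−1 ≥ 59 and N = 60.
Check: N=60 gives T = 0.05606 < 0.057; N=59 gives T = 0.05818.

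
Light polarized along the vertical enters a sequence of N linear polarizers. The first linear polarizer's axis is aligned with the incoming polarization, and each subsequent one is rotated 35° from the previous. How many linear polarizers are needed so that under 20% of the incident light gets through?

N = 6

First polarizer is aligned with the polarization: full transmission.
Each further stage multiplies by cos²(35°) = 0.671.
After N polarizers: T = 0.671^(N−1). Require T < 0.20 ⇒ N−1 > ln(0.20)/ln(0.671) = 4.03, so N−1 ≥ 5 and N = 6.
Check: N=6 gives T = 0.136 < 0.20; N=5 gives T = 0.2027.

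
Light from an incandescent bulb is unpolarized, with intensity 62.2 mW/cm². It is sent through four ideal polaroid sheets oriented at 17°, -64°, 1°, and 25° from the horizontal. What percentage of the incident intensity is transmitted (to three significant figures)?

≈ 0.182%

Unpolarized light through the first polarizer → I₁ = 62.2 mW/cm²/2 = 31.1 mW/cm², polarized at 17°.
I₂ = I₁ · cos²(81°) = 31.1 · 0.02447 = 0.7611 mW/cm².
I₃ = I₂ · cos²(65°) = 0.7611 · 0.1786 = 0.1359 mW/cm².
I₄ = I₃ · cos²(24°) = 0.1359 · 0.8346 = 0.1134 mW/cm².
That is 0.1824% of the incident intensity.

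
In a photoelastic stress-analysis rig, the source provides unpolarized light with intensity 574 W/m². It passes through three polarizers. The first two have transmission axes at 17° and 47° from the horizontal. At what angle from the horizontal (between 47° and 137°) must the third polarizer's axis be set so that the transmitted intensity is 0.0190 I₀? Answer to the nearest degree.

θ ≈ 124°

Unpolarized light through the first polarizer → I₁ = ½ I₀, now polarized at 17°.
I₂ = I₁ cos²(47° − 17°) = 0.5 I₀ · cos²(30°) = 0.375 I₀.
Need I₃/I₀ = 0.019, so cos²(θ − 47°) = 0.019 / 0.375 = 0.05067.
θ − 47° = arccos(√0.05067) = 77.0°, giving θ ≈ 47 + 77.0 = 124.0°.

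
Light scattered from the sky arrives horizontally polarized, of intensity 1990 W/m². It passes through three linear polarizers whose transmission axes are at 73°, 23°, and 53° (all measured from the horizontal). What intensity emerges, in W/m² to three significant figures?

I ≈ 52.7 W/m²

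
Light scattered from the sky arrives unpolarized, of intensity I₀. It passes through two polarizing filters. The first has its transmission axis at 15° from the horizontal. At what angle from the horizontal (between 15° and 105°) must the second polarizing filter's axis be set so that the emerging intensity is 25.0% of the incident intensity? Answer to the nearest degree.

θ ≈ 60°

Unpolarized light through the first polarizer → I₁ = ½ I₀, now polarized at 15°.
Need I₂/I₀ = 0.25, so cos²(θ − 15°) = 0.25 / 0.5 = 0.5.
θ − 15° = arccos(√0.5) = 45.0°, giving θ ≈ 15 + 45.0 = 60.0°.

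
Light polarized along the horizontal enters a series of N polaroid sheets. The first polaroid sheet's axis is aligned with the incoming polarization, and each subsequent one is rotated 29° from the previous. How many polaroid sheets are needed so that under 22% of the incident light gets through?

N = 7

First polarizer is aligned with the polarization: full transmission.
Each further stage multiplies by cos²(29°) = 0.765.
After N polarizers: T = 0.765^(N−1). Require T < 0.22 ⇒ N−1 > ln(0.22)/ln(0.765) = 5.65, so N−1 ≥ 6 and N = 7.
Check: N=7 gives T = 0.2004 < 0.22; N=6 gives T = 0.2619.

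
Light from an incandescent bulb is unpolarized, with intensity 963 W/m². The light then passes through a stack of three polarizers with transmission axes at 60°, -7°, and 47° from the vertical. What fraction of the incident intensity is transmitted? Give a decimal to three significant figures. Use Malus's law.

I/I₀ ≈ 0.0264

Unpolarized light through the first polarizer → I₁ = 963 W/m²/2 = 481.5 W/m², polarized at 60°.
I₂ = I₁ · cos²(67°) = 481.5 · 0.1527 = 73.51 W/m².
I₃ = I₂ · cos²(54°) = 73.51 · 0.3455 = 25.4 W/m².
Transmitted fraction = 0.02637.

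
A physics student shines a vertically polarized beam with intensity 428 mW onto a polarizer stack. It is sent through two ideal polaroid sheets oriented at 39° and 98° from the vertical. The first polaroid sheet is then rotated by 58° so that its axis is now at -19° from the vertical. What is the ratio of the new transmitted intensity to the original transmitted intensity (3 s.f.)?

I_new/I_old ≈ 1.15

Before rotation:
I₁ = I₀ cos²(39° − 0°) = I₀ cos²(39°) = 0.604 I₀.
I₂ = I₁ cos²(98° − 39°) = 0.604 I₀ · cos²(59°) = 0.1602 I₀.
After rotation:
I₁ = I₀ cos²(-19° − 0°) = I₀ cos²(19°) = 0.894 I₀.
Angle between axes 1 and 2: 63°. I₂ = 0.894 I₀ · cos²(63°) = 0.1843 I₀.
Ratio = 0.1843 / 0.1602 = 1.15.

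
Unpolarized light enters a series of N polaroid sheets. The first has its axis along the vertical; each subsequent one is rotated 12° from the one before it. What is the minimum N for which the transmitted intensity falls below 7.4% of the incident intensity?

First polarizer halves the unpolarized light: factor 1/2.
Each further stage multiplies by cos²(12°) = 0.9568.
After N polarizers: T = 0.5·0.9568^(N−1). Require T < 0.074 ⇒ N−1 > ln(0.074/0.5)/ln(0.9568) = 43.24, so N−1 ≥ 44 and N = 45.
Check: N=45 gives T = 0.07154 < 0.074; N=44 gives T = 0.07477.

N = 45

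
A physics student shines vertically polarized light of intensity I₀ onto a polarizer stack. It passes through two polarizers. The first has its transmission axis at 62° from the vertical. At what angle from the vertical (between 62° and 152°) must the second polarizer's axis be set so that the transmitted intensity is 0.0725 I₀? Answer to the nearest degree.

θ ≈ 117°

I₁ = I₀ cos²(62° − 0°) = I₀ cos²(62°) = 0.2204 I₀.
Need I₂/I₀ = 0.0725, so cos²(θ − 62°) = 0.0725 / 0.2204 = 0.3289.
θ − 62° = arccos(√0.3289) = 55.0°, giving θ ≈ 62 + 55.0 = 117.0°.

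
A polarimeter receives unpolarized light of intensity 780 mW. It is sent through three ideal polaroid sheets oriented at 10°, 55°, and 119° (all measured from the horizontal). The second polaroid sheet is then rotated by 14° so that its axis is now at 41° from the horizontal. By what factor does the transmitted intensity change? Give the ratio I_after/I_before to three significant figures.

Before rotation:
Unpolarized light through the first polarizer → I₁ = ½ I₀, now polarized at 10°.
I₂ = I₁ cos²(55° − 10°) = 0.5 I₀ · cos²(45°) = 0.25 I₀.
I₃ = I₂ cos²(119° − 55°) = 0.25 I₀ · cos²(64°) = 0.04804 I₀.
After rotation:
Unpolarized light through the first polarizer → I₁ = ½ I₀, now polarized at 10°.
I₂ = I₁ cos²(41° − 10°) = 0.5 I₀ · cos²(31°) = 0.3674 I₀.
I₃ = I₂ cos²(119° − 41°) = 0.3674 I₀ · cos²(78°) = 0.01588 I₀.
Ratio = 0.01588 / 0.04804 = 0.3305.

I_new/I_old ≈ 0.331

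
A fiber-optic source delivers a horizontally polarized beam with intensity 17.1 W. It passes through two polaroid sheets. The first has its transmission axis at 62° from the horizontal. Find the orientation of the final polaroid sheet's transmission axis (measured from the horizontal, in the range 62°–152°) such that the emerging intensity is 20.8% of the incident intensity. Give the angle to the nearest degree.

θ ≈ 76°

I₁ = I₀ cos²(62° − 0°) = I₀ cos²(62°) = 0.2204 I₀.
Need I₂/I₀ = 0.208, so cos²(θ − 62°) = 0.208 / 0.2204 = 0.9437.
θ − 62° = arccos(√0.9437) = 13.7°, giving θ ≈ 62 + 13.7 = 75.7°.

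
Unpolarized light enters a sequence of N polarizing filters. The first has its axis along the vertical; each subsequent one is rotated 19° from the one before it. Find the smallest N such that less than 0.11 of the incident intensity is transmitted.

N = 15

First polarizer halves the unpolarized light: factor 1/2.
Each further stage multiplies by cos²(19°) = 0.894.
After N polarizers: T = 0.5·0.894^(N−1). Require T < 0.11 ⇒ N−1 > ln(0.11/0.5)/ln(0.894) = 13.51, so N−1 ≥ 14 and N = 15.
Check: N=15 gives T = 0.1042 < 0.11; N=14 gives T = 0.1165.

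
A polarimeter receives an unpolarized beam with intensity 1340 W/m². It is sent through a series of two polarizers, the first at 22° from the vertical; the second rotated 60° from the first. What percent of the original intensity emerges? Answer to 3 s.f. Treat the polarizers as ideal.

Unpolarized light through the first polarizer → I₁ = 1340 W/m²/2 = 670 W/m², polarized at 22°.
I₂ = I₁ · cos²(60°) = 670 · 0.25 = 167.5 W/m².
That is 12.5% of the incident intensity.

≈ 12.5%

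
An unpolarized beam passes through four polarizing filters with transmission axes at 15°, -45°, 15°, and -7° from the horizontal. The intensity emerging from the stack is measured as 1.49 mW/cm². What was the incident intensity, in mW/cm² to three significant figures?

I₀ ≈ 55.5 mW/cm²

Unpolarized light through the first polarizer → I₁ = ½ I₀, now polarized at 15°.
I₂ = I₁ cos²(-45° − 15°) = 0.5 I₀ · cos²(60°) = 0.125 I₀.
I₃ = I₂ cos²(15° + 45°) = 0.125 I₀ · cos²(60°) = 0.03125 I₀.
I₄ = I₃ cos²(-7° − 15°) = 0.03125 I₀ · cos²(22°) = 0.02686 I₀.
So 1.49 mW/cm² = 0.02686 I₀, giving I₀ = 1.49/0.02686 = 55.46 mW/cm².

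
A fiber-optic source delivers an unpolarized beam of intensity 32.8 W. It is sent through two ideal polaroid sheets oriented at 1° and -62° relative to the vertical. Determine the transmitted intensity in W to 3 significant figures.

Unpolarized light through the first polarizer → I₁ = 32.8 W/2 = 16.4 W, polarized at 1°.
I₂ = I₁ · cos²(63°) = 16.4 · 0.2061 = 3.38 W.

I ≈ 3.38 W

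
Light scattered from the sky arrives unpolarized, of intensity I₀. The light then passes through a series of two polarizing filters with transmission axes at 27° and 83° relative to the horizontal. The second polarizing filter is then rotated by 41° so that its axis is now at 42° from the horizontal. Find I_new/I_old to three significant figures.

I_new/I_old ≈ 2.98

Before rotation:
Unpolarized light through the first polarizer → I₁ = ½ I₀, now polarized at 27°.
I₂ = I₁ cos²(83° − 27°) = 0.5 I₀ · cos²(56°) = 0.1563 I₀.
After rotation:
Unpolarized light through the first polarizer → I₁ = ½ I₀, now polarized at 27°.
I₂ = I₁ cos²(42° − 27°) = 0.5 I₀ · cos²(15°) = 0.4665 I₀.
Ratio = 0.4665 / 0.1563 = 2.984.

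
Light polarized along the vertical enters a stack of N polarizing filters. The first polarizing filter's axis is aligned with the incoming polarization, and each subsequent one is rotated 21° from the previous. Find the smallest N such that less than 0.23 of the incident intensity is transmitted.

N = 12

First polarizer is aligned with the polarization: full transmission.
Each further stage multiplies by cos²(21°) = 0.8716.
After N polarizers: T = 0.8716^(N−1). Require T < 0.23 ⇒ N−1 > ln(0.23)/ln(0.8716) = 10.69, so N−1 ≥ 11 and N = 12.
Check: N=12 gives T = 0.2205 < 0.23; N=11 gives T = 0.253.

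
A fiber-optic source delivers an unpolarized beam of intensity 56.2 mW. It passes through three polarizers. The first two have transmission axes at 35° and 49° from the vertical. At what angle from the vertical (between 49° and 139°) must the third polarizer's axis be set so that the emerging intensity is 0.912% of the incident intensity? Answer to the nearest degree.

θ ≈ 131°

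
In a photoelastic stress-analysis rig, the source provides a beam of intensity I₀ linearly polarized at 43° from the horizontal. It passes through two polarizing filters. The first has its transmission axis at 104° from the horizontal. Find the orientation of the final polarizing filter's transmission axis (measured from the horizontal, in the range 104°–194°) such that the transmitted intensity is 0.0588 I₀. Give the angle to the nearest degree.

I₁ = I₀ cos²(104° − 43°) = I₀ cos²(61°) = 0.235 I₀.
Need I₂/I₀ = 0.0588, so cos²(θ − 104°) = 0.0588 / 0.235 = 0.2502.
θ − 104° = arccos(√0.2502) = 60.0°, giving θ ≈ 104 + 60.0 = 164.0°.

θ ≈ 164°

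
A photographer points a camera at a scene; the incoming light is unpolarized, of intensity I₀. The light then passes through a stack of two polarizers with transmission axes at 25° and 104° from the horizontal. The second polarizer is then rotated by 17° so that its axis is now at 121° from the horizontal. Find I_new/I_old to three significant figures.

I_new/I_old ≈ 0.300

Before rotation:
Unpolarized light through the first polarizer → I₁ = ½ I₀, now polarized at 25°.
I₂ = I₁ cos²(104° − 25°) = 0.5 I₀ · cos²(79°) = 0.0182 I₀.
After rotation:
Unpolarized light through the first polarizer → I₁ = ½ I₀, now polarized at 25°.
Angle between axes 1 and 2: 84°. I₂ = 0.5 I₀ · cos²(84°) = 0.005463 I₀.
Ratio = 0.005463 / 0.0182 = 0.3001.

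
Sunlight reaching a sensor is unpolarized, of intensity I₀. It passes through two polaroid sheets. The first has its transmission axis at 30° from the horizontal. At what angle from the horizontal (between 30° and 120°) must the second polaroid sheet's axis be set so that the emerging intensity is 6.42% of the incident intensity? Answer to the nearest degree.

Unpolarized light through the first polarizer → I₁ = ½ I₀, now polarized at 30°.
Need I₂/I₀ = 0.0642, so cos²(θ − 30°) = 0.0642 / 0.5 = 0.1284.
θ − 30° = arccos(√0.1284) = 69.0°, giving θ ≈ 30 + 69.0 = 99.0°.

θ ≈ 99°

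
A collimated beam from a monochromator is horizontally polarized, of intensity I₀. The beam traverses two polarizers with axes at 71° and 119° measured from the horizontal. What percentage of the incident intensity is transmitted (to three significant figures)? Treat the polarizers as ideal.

I₁ = I₀ cos²(71° − 0°) = I₀ cos²(71°) = 0.106 I₀.
I₂ = I₁ cos²(119° − 71°) = 0.106 I₀ · cos²(48°) = 0.04746 I₀.
That is 4.746% of the incident intensity.

≈ 4.75%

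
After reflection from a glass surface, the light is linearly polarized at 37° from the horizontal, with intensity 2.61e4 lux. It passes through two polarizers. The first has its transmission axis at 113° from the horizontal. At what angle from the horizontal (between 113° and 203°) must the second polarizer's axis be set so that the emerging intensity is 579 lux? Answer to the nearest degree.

By Malus's law, I₁ = I₀ cos²(113° − 37°) = I₀ cos²(76°) = 0.05853 I₀.
Target fraction: 579 / 2.61e4 lux = 0.02218 of I₀.
Need I₂/I₀ = 0.02218, so cos²(θ − 113°) = 0.02218 / 0.05853 = 0.379.
θ − 113° = arccos(√0.379) = 52.0°, giving θ ≈ 113 + 52.0 = 165.0°.

θ ≈ 165°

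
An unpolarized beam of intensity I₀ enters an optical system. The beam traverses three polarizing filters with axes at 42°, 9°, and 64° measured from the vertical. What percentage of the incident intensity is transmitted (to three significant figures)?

≈ 11.6%

Unpolarized light through the first polarizer → I₁ = ½ I₀, now polarized at 42°.
I₂ = I₁ cos²(9° − 42°) = 0.5 I₀ · cos²(33°) = 0.3517 I₀.
I₃ = I₂ cos²(64° − 9°) = 0.3517 I₀ · cos²(55°) = 0.1157 I₀.
That is 11.57% of the incident intensity.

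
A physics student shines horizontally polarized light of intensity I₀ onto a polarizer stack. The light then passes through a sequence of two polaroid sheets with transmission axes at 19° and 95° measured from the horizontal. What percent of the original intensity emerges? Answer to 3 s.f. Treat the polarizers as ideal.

By Malus's law, I₁ = I₀ cos²(19° − 0°) = I₀ cos²(19°) = 0.894 I₀.
I₂ = I₁ cos²(95° − 19°) = 0.894 I₀ · cos²(76°) = 0.05232 I₀.
That is 5.232% of the incident intensity.

≈ 5.23%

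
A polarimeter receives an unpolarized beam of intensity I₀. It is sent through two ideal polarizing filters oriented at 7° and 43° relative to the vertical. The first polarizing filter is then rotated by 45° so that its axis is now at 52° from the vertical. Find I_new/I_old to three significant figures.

Before rotation:
Unpolarized light through the first polarizer → I₁ = ½ I₀, now polarized at 7°.
I₂ = I₁ cos²(43° − 7°) = 0.5 I₀ · cos²(36°) = 0.3273 I₀.
After rotation:
Unpolarized light through the first polarizer → I₁ = ½ I₀, now polarized at 52°.
I₂ = I₁ cos²(43° − 52°) = 0.5 I₀ · cos²(9°) = 0.4878 I₀.
Ratio = 0.4878 / 0.3273 = 1.49.

I_new/I_old ≈ 1.49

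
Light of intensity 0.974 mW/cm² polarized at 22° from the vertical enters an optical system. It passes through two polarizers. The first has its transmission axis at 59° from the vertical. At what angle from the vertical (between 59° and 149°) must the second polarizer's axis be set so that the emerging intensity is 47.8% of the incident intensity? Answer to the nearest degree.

θ ≈ 89°

I₁ = I₀ cos²(59° − 22°) = I₀ cos²(37°) = 0.6378 I₀.
Need I₂/I₀ = 0.478, so cos²(θ − 59°) = 0.478 / 0.6378 = 0.7494.
θ − 59° = arccos(√0.7494) = 30.0°, giving θ ≈ 59 + 30.0 = 89.0°.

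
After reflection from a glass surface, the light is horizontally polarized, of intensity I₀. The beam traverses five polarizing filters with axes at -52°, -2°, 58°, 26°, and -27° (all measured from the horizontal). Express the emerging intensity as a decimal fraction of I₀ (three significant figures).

I₁ = I₀ cos²(-52° − 0°) = I₀ cos²(52°) = 0.379 I₀.
I₂ = I₁ cos²(-2° + 52°) = 0.379 I₀ · cos²(50°) = 0.1566 I₀.
I₃ = I₂ cos²(58° + 2°) = 0.1566 I₀ · cos²(60°) = 0.03915 I₀.
I₄ = I₃ cos²(26° − 58°) = 0.03915 I₀ · cos²(32°) = 0.02816 I₀.
I₅ = I₄ cos²(-27° − 26°) = 0.02816 I₀ · cos²(53°) = 0.0102 I₀.
Transmitted fraction = 0.0102.

≈ 0.0102 I₀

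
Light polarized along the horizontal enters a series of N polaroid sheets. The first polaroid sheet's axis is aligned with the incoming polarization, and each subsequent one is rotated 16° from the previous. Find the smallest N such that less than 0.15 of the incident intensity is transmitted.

N = 26

First polarizer is aligned with the polarization: full transmission.
Each further stage multiplies by cos²(16°) = 0.924.
After N polarizers: T = 0.924^(N−1). Require T < 0.15 ⇒ N−1 > ln(0.15)/ln(0.924) = 24.01, so N−1 ≥ 25 and N = 26.
Check: N=26 gives T = 0.1387 < 0.15; N=25 gives T = 0.1501.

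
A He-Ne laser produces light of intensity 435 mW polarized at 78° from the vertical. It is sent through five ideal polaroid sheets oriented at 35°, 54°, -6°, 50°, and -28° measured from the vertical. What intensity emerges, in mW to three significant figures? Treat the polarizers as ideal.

By Malus's law, I₁ = 435 mW · cos²(43°) = 232.7 mW.
I₂ = I₁ · cos²(19°) = 232.7 · 0.894 = 208 mW.
I₃ = I₂ · cos²(60°) = 208 · 0.25 = 52 mW.
I₄ = I₃ · cos²(56°) = 52 · 0.3127 = 16.26 mW.
I₅ = I₄ · cos²(78°) = 16.26 · 0.04323 = 0.7029 mW.

I ≈ 0.703 mW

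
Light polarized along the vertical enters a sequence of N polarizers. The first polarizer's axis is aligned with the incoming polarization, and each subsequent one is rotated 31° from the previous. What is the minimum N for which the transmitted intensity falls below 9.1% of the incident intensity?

N = 9

First polarizer is aligned with the polarization: full transmission.
Each further stage multiplies by cos²(31°) = 0.7347.
After N polarizers: T = 0.7347^(N−1). Require T < 0.091 ⇒ N−1 > ln(0.091)/ln(0.7347) = 7.78, so N−1 ≥ 8 and N = 9.
Check: N=9 gives T = 0.08493 < 0.091; N=8 gives T = 0.1156.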